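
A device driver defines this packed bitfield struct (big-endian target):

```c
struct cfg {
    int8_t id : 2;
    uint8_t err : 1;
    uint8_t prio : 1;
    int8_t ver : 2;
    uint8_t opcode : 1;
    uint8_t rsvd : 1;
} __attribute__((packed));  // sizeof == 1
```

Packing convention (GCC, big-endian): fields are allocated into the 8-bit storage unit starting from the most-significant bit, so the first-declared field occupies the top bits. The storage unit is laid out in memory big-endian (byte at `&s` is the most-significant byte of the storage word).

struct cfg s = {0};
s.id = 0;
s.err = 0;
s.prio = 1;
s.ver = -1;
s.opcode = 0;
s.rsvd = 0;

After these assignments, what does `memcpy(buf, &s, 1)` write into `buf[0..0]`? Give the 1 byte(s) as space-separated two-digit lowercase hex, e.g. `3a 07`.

1c

id:2 = 0 → 0x0 << 6 → word 0x00
err:1 = 0 → 0x0 << 5 → word 0x00
prio:1 = 1 → 0x1 << 4 → word 0x10
ver:2 = -1 → 0x3 << 2 → word 0x1c
opcode:1 = 0 → 0x0 << 1 → word 0x1c
rsvd:1 = 0 → 0x0 << 0 → word 0x1c
word = 0x1c → big-endian bytes:
  [0]=0x1c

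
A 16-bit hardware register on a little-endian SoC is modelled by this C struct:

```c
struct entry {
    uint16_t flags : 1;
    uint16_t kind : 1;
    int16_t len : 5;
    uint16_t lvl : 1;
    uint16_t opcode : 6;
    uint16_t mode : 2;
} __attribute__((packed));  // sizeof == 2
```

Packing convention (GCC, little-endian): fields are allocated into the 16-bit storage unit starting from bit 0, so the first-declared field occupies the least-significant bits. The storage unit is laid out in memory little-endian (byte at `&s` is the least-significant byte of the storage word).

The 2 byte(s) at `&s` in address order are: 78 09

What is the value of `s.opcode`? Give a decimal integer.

9

[0]=0x78 [1]=0x09 (little-endian) → word 0x0978
flags:1 @ bit 0 → (0x0978>>0)&0x1 = 0x0
kind:1 @ bit 1 → (0x0978>>1)&0x1 = 0x0
len:5 @ bit 2 → (0x0978>>2)&0x1f = 0x1e
lvl:1 @ bit 7 → (0x0978>>7)&0x1 = 0x0
opcode:6 @ bit 8 → (0x0978>>8)&0x3f = 0x9  ←
mode:2 @ bit 14 → (0x0978>>14)&0x3 = 0x0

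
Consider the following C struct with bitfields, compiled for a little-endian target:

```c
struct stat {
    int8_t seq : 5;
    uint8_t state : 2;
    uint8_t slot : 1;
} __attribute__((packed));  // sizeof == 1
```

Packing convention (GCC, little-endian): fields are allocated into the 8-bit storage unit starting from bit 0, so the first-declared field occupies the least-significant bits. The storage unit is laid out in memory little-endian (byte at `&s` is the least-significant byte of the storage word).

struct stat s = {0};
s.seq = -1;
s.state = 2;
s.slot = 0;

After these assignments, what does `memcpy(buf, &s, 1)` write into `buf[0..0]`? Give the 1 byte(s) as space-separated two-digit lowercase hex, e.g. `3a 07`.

[0+:5] seq=-1 & 0x1f = 0x1f; word=0x1f
[5+:2] state=2 & 0x3 = 0x2; word=0x5f
[7+:1] slot=0 & 0x1 = 0x0; word=0x5f
word = 0x5f → little-endian bytes:
  [0]=0x5f

5f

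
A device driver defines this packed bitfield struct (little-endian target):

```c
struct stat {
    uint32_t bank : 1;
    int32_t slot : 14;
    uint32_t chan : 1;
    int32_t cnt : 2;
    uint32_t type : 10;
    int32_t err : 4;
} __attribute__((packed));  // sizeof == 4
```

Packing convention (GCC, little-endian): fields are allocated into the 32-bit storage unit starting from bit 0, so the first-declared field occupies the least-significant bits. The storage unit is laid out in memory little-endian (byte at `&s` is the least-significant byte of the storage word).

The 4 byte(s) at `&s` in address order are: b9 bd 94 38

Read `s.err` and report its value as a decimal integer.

3

[0]=0xb9 [1]=0xbd [2]=0x94 [3]=0x38 (little-endian) → word 0x3894bdb9
bank [0+:1] = (word>>0) & 0x1 = 1
slot [1+:14] = (word>>1) & 0x3fff = 7900
chan [15+:1] = (word>>15) & 0x1 = 1
cnt [16+:2] = (word>>16) & 0x3 = 0
type [18+:10] = (word>>18) & 0x3ff = 549
err [28+:4] = (word>>28) & 0xf = 3  ←
err signed 4b, MSB=0: value = 3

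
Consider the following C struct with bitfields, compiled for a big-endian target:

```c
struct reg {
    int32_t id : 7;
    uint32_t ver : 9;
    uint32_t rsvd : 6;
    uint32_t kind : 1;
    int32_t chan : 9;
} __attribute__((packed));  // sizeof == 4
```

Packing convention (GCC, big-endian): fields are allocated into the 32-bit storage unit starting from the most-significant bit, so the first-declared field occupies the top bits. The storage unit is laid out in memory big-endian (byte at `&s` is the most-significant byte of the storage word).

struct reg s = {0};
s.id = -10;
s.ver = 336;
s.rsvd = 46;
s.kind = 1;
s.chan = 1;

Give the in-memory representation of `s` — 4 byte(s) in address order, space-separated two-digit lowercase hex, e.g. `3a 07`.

ed 50 ba 01

id (7b) val=-10 bits=0x76 at bit 25: 0xec000000
ver (9b) val=336 bits=0x150 at bit 16: 0xed500000
rsvd (6b) val=46 bits=0x2e at bit 10: 0xed50b800
kind (1b) val=1 bits=0x1 at bit 9: 0xed50ba00
chan (9b) val=1 bits=0x1 at bit 0: 0xed50ba01
word = 0xed50ba01 → big-endian bytes:
  [0]=0xed  [1]=0x50  [2]=0xba  [3]=0x01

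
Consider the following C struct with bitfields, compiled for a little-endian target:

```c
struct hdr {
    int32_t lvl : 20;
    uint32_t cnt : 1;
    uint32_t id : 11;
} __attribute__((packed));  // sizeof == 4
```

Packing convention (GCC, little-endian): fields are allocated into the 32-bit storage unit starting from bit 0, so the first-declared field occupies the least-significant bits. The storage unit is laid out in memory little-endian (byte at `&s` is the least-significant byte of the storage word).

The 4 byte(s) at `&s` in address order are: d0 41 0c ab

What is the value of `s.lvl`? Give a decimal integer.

[0]=0xd0 [1]=0x41 [2]=0x0c [3]=0xab (little-endian) → word 0xab0c41d0
lvl [0+:20] = (word>>0) & 0xfffff = 803280  ←
cnt [20+:1] = (word>>20) & 0x1 = 0
id [21+:11] = (word>>21) & 0x7ff = 1368
lvl signed 20b, MSB=1: 803280 - 1048576 = -245296

-245296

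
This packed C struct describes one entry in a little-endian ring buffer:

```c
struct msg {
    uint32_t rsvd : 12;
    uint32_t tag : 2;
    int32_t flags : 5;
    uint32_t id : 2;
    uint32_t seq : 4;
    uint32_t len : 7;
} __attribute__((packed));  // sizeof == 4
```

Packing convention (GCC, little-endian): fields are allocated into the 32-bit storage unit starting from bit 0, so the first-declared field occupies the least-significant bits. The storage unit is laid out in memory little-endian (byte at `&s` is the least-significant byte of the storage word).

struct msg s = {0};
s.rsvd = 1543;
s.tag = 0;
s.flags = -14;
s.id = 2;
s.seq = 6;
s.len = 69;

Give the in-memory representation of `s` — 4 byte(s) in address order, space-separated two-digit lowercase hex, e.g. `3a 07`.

07 86 d4 8a

rsvd:12 = 1543 → 0x607 << 0 → word 0x00000607
tag:2 = 0 → 0x0 << 12 → word 0x00000607
flags:5 = -14 → 0x12 << 14 → word 0x00048607
id:2 = 2 → 0x2 << 19 → word 0x00148607
seq:4 = 6 → 0x6 << 21 → word 0x00d48607
len:7 = 69 → 0x45 << 25 → word 0x8ad48607
word = 0x8ad48607 → little-endian bytes:
  [0]=0x07  [1]=0x86  [2]=0xd4  [3]=0x8a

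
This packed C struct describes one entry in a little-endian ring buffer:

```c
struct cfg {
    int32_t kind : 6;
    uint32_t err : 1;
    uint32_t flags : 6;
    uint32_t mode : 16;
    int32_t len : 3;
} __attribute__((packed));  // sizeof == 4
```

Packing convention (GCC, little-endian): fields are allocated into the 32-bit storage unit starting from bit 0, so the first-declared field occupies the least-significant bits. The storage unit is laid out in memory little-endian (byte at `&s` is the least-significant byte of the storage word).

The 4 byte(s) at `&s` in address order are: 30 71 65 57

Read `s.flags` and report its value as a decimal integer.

[0]=0x30 [1]=0x71 [2]=0x65 [3]=0x57 (little-endian) → word 0x57657130
kind:6 @ bit 0 → (0x57657130>>0)&0x3f = 0x30
err:1 @ bit 6 → (0x57657130>>6)&0x1 = 0x0
flags:6 @ bit 7 → (0x57657130>>7)&0x3f = 0x22  ←
mode:16 @ bit 13 → (0x57657130>>13)&0xffff = 0xbb2b
len:3 @ bit 29 → (0x57657130>>29)&0x7 = 0x2

34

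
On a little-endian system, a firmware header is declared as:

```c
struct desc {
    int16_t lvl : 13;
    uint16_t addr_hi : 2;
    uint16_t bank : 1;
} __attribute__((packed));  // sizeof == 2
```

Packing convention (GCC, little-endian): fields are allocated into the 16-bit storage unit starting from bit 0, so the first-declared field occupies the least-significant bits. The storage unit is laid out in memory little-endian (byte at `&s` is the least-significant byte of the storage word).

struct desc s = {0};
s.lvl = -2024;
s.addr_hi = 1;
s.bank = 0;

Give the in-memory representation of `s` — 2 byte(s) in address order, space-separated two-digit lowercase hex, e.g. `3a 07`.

18 38

[0+:13] lvl=-2024 & 0x1fff = 0x1818; word=0x1818
[13+:2] addr_hi=1 & 0x3 = 0x1; word=0x3818
[15+:1] bank=0 & 0x1 = 0x0; word=0x3818
word = 0x3818 → little-endian bytes:
  [0]=0x18  [1]=0x38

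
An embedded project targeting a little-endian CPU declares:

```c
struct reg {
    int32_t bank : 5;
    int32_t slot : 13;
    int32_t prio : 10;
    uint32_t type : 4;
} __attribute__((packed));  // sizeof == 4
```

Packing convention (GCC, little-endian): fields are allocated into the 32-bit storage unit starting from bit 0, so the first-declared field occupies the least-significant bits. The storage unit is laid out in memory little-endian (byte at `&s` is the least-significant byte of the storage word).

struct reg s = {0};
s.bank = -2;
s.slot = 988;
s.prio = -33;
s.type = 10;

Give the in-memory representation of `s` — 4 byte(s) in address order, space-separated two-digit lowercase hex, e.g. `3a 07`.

bank (5b) val=-2 bits=0x1e at bit 0: 0x0000001e
slot (13b) val=988 bits=0x3dc at bit 5: 0x00007b9e
prio (10b) val=-33 bits=0x3df at bit 18: 0x0f7c7b9e
type (4b) val=10 bits=0xa at bit 28: 0xaf7c7b9e
word = 0xaf7c7b9e → little-endian bytes:
  [0]=0x9e  [1]=0x7b  [2]=0x7c  [3]=0xaf

9e 7b 7c af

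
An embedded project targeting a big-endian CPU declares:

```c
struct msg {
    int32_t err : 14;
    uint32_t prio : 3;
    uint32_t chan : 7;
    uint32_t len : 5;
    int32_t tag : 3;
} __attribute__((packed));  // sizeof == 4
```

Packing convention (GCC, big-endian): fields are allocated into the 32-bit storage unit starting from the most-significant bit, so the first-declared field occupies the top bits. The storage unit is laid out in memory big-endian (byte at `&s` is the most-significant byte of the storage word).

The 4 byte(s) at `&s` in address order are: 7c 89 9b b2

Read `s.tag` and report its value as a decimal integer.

2

[0]=0x7c [1]=0x89 [2]=0x9b [3]=0xb2 (big-endian) → word 0x7c899bb2
err [18+:14] = (word>>18) & 0x3fff = 7970
prio [15+:3] = (word>>15) & 0x7 = 3
chan [8+:7] = (word>>8) & 0x7f = 27
len [3+:5] = (word>>3) & 0x1f = 22
tag [0+:3] = (word>>0) & 0x7 = 2  ←
tag signed 3b, MSB=0: value = 2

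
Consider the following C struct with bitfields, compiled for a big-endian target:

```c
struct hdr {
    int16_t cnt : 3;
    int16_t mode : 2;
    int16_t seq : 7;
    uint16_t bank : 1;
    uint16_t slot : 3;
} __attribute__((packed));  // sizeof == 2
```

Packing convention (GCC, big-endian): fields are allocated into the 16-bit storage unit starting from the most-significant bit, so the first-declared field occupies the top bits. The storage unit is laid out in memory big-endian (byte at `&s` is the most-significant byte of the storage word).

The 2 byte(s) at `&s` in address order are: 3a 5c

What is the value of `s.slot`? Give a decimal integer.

[0]=0x3a [1]=0x5c (big-endian) → word 0x3a5c
cnt:3 @ bit 13 → (0x3a5c>>13)&0x7 = 0x1
mode:2 @ bit 11 → (0x3a5c>>11)&0x3 = 0x3
seq:7 @ bit 4 → (0x3a5c>>4)&0x7f = 0x25
bank:1 @ bit 3 → (0x3a5c>>3)&0x1 = 0x1
slot:3 @ bit 0 → (0x3a5c>>0)&0x7 = 0x4  ←

4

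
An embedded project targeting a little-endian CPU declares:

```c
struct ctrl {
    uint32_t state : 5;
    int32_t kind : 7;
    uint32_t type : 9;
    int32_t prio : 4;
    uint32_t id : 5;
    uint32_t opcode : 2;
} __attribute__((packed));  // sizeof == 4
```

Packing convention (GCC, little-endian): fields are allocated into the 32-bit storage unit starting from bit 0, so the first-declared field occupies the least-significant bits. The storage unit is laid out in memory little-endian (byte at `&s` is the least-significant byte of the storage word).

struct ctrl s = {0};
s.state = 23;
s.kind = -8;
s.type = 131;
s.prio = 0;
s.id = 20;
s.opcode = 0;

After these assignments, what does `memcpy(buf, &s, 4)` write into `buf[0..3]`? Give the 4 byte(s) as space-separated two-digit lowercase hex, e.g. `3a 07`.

state:5 = 23 → 0x17 << 0 → word 0x00000017
kind:7 = -8 → 0x78 << 5 → word 0x00000f17
type:9 = 131 → 0x83 << 12 → word 0x00083f17
prio:4 = 0 → 0x0 << 21 → word 0x00083f17
id:5 = 20 → 0x14 << 25 → word 0x28083f17
opcode:2 = 0 → 0x0 << 30 → word 0x28083f17
word = 0x28083f17 → little-endian bytes:
  [0]=0x17  [1]=0x3f  [2]=0x08  [3]=0x28

17 3f 08 28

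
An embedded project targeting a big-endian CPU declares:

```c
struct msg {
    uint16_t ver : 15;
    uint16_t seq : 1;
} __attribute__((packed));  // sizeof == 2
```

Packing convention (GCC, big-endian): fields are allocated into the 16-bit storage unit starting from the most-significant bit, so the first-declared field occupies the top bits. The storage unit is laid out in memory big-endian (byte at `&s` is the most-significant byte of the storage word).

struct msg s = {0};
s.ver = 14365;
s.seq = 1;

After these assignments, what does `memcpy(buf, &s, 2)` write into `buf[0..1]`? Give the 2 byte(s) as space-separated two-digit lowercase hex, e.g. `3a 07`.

70 3b

ver (15b) val=14365 bits=0x381d at bit 1: 0x703a
seq (1b) val=1 bits=0x1 at bit 0: 0x703b
word = 0x703b → big-endian bytes:
  [0]=0x70  [1]=0x3b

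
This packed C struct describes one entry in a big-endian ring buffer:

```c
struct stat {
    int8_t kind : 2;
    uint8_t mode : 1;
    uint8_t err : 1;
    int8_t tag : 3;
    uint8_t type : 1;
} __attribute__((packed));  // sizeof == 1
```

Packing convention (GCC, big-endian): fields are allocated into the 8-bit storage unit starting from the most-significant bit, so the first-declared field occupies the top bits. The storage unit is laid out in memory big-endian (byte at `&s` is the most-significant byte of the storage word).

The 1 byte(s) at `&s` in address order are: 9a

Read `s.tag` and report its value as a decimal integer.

-3

[0]=0x9a (big-endian) → word 0x9a
kind [6+:2] = (word>>6) & 0x3 = 2
mode [5+:1] = (word>>5) & 0x1 = 0
err [4+:1] = (word>>4) & 0x1 = 1
tag [1+:3] = (word>>1) & 0x7 = 5  ←
type [0+:1] = (word>>0) & 0x1 = 0
tag signed 3b, MSB=1: 5 - 8 = -3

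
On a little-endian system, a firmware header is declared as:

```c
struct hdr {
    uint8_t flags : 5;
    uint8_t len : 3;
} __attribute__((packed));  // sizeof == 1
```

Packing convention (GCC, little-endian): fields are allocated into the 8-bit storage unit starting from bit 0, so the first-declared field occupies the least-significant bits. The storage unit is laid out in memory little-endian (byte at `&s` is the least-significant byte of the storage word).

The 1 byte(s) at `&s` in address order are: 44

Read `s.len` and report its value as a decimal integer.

2

[0]=0x44 (little-endian) → word 0x44
flags [0+:5] = (word>>0) & 0x1f = 4
len [5+:3] = (word>>5) & 0x7 = 2  ←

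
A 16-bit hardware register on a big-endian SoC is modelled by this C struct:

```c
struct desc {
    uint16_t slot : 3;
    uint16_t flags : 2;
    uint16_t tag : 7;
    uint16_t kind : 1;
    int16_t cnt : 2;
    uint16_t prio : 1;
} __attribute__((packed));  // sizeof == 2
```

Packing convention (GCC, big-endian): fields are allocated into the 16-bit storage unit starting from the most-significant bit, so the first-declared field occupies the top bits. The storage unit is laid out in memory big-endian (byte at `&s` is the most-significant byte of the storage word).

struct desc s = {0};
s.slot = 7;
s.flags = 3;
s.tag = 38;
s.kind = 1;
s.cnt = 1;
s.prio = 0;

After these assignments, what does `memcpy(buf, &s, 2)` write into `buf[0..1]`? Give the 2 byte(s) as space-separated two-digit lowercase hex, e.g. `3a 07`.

fa 6a

[13+:3] slot=7 & 0x7 = 0x7; word=0xe000
[11+:2] flags=3 & 0x3 = 0x3; word=0xf800
[4+:7] tag=38 & 0x7f = 0x26; word=0xfa60
[3+:1] kind=1 & 0x1 = 0x1; word=0xfa68
[1+:2] cnt=1 & 0x3 = 0x1; word=0xfa6a
[0+:1] prio=0 & 0x1 = 0x0; word=0xfa6a
word = 0xfa6a → big-endian bytes:
  [0]=0xfa  [1]=0x6a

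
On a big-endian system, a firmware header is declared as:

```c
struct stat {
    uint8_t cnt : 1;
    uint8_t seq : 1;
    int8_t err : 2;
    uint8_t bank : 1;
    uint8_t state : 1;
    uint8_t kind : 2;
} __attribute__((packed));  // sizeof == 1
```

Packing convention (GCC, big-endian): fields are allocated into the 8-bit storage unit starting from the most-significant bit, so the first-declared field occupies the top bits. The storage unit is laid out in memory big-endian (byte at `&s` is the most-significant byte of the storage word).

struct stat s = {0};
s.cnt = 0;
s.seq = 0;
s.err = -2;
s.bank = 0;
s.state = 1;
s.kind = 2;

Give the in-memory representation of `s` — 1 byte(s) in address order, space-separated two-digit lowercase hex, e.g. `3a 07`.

cnt (1b) val=0 bits=0x0 at bit 7: 0x00
seq (1b) val=0 bits=0x0 at bit 6: 0x00
err (2b) val=-2 bits=0x2 at bit 4: 0x20
bank (1b) val=0 bits=0x0 at bit 3: 0x20
state (1b) val=1 bits=0x1 at bit 2: 0x24
kind (2b) val=2 bits=0x2 at bit 0: 0x26
word = 0x26 → big-endian bytes:
  [0]=0x26

26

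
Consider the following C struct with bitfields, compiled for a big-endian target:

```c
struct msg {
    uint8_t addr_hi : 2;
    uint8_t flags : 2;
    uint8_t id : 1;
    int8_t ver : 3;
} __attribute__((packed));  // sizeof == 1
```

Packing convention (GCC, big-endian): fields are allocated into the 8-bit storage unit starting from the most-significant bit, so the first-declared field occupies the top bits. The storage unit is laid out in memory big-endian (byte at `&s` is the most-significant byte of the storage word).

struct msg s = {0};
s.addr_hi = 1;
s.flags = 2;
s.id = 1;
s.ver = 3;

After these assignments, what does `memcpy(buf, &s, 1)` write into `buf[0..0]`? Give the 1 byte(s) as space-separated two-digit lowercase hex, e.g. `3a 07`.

6b

[6+:2] addr_hi=1 & 0x3 = 0x1; word=0x40
[4+:2] flags=2 & 0x3 = 0x2; word=0x60
[3+:1] id=1 & 0x1 = 0x1; word=0x68
[0+:3] ver=3 & 0x7 = 0x3; word=0x6b
word = 0x6b → big-endian bytes:
  [0]=0x6b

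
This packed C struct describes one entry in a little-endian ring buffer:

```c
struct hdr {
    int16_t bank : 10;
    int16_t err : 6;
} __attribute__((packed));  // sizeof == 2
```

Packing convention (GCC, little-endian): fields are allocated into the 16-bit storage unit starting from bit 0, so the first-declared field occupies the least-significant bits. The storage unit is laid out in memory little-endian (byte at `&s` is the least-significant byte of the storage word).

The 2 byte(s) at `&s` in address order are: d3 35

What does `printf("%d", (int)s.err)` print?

13

[0]=0xd3 [1]=0x35 (little-endian) → word 0x35d3
bank:10 @ bit 0 → (0x35d3>>0)&0x3ff = 0x1d3
err:6 @ bit 10 → (0x35d3>>10)&0x3f = 0xd  ←
err signed 6b, MSB=0: value = 13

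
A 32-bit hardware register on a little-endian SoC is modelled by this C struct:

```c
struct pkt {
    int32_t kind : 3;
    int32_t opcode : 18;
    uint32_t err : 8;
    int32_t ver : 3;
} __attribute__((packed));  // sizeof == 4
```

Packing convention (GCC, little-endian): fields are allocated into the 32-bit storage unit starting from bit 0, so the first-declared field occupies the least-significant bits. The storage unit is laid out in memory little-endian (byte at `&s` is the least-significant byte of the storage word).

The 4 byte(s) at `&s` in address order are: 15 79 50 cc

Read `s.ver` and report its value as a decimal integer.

[0]=0x15 [1]=0x79 [2]=0x50 [3]=0xcc (little-endian) → word 0xcc507915
kind [0+:3] = (word>>0) & 0x7 = 5
opcode [3+:18] = (word>>3) & 0x3ffff = 134946
err [21+:8] = (word>>21) & 0xff = 98
ver [29+:3] = (word>>29) & 0x7 = 6  ←
ver signed 3b, MSB=1: 6 - 8 = -2

-2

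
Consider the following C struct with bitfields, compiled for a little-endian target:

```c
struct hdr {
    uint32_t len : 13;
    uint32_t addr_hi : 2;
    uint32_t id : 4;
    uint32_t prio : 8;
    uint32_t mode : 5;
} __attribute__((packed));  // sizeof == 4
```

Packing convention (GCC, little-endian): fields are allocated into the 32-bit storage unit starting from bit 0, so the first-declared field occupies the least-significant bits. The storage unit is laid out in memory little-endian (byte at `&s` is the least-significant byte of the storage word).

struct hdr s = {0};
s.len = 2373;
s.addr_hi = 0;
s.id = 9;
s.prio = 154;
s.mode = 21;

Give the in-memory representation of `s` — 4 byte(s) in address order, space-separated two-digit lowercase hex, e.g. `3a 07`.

len (13b) val=2373 bits=0x945 at bit 0: 0x00000945
addr_hi (2b) val=0 bits=0x0 at bit 13: 0x00000945
id (4b) val=9 bits=0x9 at bit 15: 0x00048945
prio (8b) val=154 bits=0x9a at bit 19: 0x04d48945
mode (5b) val=21 bits=0x15 at bit 27: 0xacd48945
word = 0xacd48945 → little-endian bytes:
  [0]=0x45  [1]=0x89  [2]=0xd4  [3]=0xac

45 89 d4 ac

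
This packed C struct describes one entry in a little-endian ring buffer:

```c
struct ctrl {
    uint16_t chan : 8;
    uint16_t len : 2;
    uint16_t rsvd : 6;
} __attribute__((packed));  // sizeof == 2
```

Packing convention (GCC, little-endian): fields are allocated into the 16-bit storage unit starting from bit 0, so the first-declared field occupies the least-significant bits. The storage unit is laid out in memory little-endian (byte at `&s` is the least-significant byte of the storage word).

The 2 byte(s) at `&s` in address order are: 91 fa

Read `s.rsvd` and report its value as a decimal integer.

62

[0]=0x91 [1]=0xfa (little-endian) → word 0xfa91
chan [0+:8] = (word>>0) & 0xff = 145
len [8+:2] = (word>>8) & 0x3 = 2
rsvd [10+:6] = (word>>10) & 0x3f = 62  ←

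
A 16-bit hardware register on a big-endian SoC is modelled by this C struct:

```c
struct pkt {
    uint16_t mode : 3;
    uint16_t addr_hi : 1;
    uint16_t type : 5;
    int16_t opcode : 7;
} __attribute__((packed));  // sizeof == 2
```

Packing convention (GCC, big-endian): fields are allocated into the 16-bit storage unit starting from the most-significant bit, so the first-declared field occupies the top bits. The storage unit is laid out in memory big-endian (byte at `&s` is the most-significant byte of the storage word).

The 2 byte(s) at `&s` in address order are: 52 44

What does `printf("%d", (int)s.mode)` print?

[0]=0x52 [1]=0x44 (big-endian) → word 0x5244
mode:3 @ bit 13 → (0x5244>>13)&0x7 = 0x2  ←
addr_hi:1 @ bit 12 → (0x5244>>12)&0x1 = 0x1
type:5 @ bit 7 → (0x5244>>7)&0x1f = 0x4
opcode:7 @ bit 0 → (0x5244>>0)&0x7f = 0x44

2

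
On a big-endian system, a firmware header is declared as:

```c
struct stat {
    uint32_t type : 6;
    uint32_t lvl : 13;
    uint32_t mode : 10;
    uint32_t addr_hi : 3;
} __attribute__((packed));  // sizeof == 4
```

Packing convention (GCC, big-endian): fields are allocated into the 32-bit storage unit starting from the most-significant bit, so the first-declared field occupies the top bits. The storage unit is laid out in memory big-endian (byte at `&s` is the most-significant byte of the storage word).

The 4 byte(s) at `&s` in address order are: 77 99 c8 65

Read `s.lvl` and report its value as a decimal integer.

7374

[0]=0x77 [1]=0x99 [2]=0xc8 [3]=0x65 (big-endian) → word 0x7799c865
type [26+:6] = (word>>26) & 0x3f = 29
lvl [13+:13] = (word>>13) & 0x1fff = 7374  ←
mode [3+:10] = (word>>3) & 0x3ff = 268
addr_hi [0+:3] = (word>>0) & 0x7 = 5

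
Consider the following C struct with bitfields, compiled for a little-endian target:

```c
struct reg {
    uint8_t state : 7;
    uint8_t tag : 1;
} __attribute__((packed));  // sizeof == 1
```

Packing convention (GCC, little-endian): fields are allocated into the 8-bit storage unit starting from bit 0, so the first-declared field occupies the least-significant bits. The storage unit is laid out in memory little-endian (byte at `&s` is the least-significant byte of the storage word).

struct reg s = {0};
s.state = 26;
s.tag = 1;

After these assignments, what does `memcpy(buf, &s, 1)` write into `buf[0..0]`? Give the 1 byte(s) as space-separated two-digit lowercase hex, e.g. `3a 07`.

9a

state:7 = 26 → 0x1a << 0 → word 0x1a
tag:1 = 1 → 0x1 << 7 → word 0x9a
word = 0x9a → little-endian bytes:
  [0]=0x9a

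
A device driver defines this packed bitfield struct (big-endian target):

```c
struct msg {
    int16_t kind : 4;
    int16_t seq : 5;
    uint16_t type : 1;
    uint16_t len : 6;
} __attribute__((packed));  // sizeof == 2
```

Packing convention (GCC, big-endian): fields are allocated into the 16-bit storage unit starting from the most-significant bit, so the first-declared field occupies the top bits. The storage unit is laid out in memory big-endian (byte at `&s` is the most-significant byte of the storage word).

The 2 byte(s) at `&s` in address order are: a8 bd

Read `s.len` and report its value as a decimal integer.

[0]=0xa8 [1]=0xbd (big-endian) → word 0xa8bd
kind:4 @ bit 12 → (0xa8bd>>12)&0xf = 0xa
seq:5 @ bit 7 → (0xa8bd>>7)&0x1f = 0x11
type:1 @ bit 6 → (0xa8bd>>6)&0x1 = 0x0
len:6 @ bit 0 → (0xa8bd>>0)&0x3f = 0x3d  ←

61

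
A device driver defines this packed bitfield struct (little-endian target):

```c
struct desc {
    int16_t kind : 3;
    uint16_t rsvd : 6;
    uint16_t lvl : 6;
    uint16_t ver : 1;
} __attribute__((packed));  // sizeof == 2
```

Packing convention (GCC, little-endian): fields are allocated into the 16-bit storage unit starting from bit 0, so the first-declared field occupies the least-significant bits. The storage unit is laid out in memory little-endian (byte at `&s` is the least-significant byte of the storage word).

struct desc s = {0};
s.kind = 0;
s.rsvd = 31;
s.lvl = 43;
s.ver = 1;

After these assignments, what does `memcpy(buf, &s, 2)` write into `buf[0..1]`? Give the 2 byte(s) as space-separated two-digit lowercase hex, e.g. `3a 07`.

kind:3 = 0 → 0x0 << 0 → word 0x0000
rsvd:6 = 31 → 0x1f << 3 → word 0x00f8
lvl:6 = 43 → 0x2b << 9 → word 0x56f8
ver:1 = 1 → 0x1 << 15 → word 0xd6f8
word = 0xd6f8 → little-endian bytes:
  [0]=0xf8  [1]=0xd6

f8 d6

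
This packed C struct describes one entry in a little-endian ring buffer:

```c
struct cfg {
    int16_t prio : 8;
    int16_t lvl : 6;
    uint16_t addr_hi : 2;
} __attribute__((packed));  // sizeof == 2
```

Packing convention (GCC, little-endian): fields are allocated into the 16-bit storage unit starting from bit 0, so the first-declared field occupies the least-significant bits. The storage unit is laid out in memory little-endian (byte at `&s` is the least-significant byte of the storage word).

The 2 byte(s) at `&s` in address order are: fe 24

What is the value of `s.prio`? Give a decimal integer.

[0]=0xfe [1]=0x24 (little-endian) → word 0x24fe
prio:8 @ bit 0 → (0x24fe>>0)&0xff = 0xfe  ←
lvl:6 @ bit 8 → (0x24fe>>8)&0x3f = 0x24
addr_hi:2 @ bit 14 → (0x24fe>>14)&0x3 = 0x0
prio signed 8b, MSB=1: 254 - 256 = -2

-2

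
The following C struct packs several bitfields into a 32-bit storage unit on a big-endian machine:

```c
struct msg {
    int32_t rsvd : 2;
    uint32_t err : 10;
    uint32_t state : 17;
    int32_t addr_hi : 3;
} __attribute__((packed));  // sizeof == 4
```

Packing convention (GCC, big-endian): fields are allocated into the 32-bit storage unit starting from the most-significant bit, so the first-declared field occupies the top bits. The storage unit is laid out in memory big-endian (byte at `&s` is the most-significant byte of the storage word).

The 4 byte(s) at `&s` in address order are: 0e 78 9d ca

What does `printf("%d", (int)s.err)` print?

231

[0]=0x0e [1]=0x78 [2]=0x9d [3]=0xca (big-endian) → word 0x0e789dca
rsvd [30+:2] = (word>>30) & 0x3 = 0
err [20+:10] = (word>>20) & 0x3ff = 231  ←
state [3+:17] = (word>>3) & 0x1ffff = 70585
addr_hi [0+:3] = (word>>0) & 0x7 = 2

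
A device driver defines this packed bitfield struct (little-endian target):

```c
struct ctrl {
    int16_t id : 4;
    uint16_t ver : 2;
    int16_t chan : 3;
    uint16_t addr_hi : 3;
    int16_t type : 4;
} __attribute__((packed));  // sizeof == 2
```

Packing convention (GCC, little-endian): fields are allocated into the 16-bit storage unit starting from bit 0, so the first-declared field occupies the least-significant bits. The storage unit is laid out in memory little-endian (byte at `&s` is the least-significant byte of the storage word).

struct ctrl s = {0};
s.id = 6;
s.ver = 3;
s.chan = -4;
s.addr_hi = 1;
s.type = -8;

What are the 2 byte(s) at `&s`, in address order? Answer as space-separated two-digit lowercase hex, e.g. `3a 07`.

36 83

[0+:4] id=6 & 0xf = 0x6; word=0x0006
[4+:2] ver=3 & 0x3 = 0x3; word=0x0036
[6+:3] chan=-4 & 0x7 = 0x4; word=0x0136
[9+:3] addr_hi=1 & 0x7 = 0x1; word=0x0336
[12+:4] type=-8 & 0xf = 0x8; word=0x8336
word = 0x8336 → little-endian bytes:
  [0]=0x36  [1]=0x83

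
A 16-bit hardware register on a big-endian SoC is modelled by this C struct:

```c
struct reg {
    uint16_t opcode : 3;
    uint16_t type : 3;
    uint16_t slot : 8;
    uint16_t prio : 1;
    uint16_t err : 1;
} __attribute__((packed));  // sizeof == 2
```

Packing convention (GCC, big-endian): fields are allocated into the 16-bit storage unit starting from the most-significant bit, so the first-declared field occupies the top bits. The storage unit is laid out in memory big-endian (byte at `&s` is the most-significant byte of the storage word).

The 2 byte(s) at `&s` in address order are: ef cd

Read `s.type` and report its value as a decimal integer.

[0]=0xef [1]=0xcd (big-endian) → word 0xefcd
opcode:3 @ bit 13 → (0xefcd>>13)&0x7 = 0x7
type:3 @ bit 10 → (0xefcd>>10)&0x7 = 0x3  ←
slot:8 @ bit 2 → (0xefcd>>2)&0xff = 0xf3
prio:1 @ bit 1 → (0xefcd>>1)&0x1 = 0x0
err:1 @ bit 0 → (0xefcd>>0)&0x1 = 0x1

3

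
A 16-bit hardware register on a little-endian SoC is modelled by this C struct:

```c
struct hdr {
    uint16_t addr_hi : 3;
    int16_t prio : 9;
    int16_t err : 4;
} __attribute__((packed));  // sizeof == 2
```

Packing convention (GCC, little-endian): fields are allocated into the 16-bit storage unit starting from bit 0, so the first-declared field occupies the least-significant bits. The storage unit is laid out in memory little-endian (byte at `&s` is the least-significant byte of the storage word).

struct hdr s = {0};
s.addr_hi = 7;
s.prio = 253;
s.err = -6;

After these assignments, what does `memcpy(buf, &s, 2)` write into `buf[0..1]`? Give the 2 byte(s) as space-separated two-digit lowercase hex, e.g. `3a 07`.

ef a7

addr_hi:3 = 7 → 0x7 << 0 → word 0x0007
prio:9 = 253 → 0xfd << 3 → word 0x07ef
err:4 = -6 → 0xa << 12 → word 0xa7ef
word = 0xa7ef → little-endian bytes:
  [0]=0xef  [1]=0xa7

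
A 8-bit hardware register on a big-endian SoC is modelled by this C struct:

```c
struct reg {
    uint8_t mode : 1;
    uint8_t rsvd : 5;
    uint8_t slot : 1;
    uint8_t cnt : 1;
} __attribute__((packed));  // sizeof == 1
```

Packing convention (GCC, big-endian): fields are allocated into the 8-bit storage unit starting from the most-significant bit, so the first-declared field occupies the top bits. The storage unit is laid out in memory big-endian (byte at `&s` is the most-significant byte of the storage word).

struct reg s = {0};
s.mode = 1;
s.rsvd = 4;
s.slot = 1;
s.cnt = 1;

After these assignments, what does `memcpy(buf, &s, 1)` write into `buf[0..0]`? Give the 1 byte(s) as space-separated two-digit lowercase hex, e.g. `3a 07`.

mode:1 = 1 → 0x1 << 7 → word 0x80
rsvd:5 = 4 → 0x4 << 2 → word 0x90
slot:1 = 1 → 0x1 << 1 → word 0x92
cnt:1 = 1 → 0x1 << 0 → word 0x93
word = 0x93 → big-endian bytes:
  [0]=0x93

93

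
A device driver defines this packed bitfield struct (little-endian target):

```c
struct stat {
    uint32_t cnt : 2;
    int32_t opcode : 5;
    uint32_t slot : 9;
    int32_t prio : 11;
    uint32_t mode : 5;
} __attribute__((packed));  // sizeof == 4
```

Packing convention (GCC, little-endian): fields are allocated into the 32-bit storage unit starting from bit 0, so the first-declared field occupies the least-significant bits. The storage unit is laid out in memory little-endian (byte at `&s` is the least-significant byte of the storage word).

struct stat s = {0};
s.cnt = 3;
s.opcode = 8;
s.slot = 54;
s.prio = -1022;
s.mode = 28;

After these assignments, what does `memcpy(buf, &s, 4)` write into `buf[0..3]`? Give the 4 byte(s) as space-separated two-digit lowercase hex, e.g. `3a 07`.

23 1b 02 e4

cnt:2 = 3 → 0x3 << 0 → word 0x00000003
opcode:5 = 8 → 0x8 << 2 → word 0x00000023
slot:9 = 54 → 0x36 << 7 → word 0x00001b23
prio:11 = -1022 → 0x402 << 16 → word 0x04021b23
mode:5 = 28 → 0x1c << 27 → word 0xe4021b23
word = 0xe4021b23 → little-endian bytes:
  [0]=0x23  [1]=0x1b  [2]=0x02  [3]=0xe4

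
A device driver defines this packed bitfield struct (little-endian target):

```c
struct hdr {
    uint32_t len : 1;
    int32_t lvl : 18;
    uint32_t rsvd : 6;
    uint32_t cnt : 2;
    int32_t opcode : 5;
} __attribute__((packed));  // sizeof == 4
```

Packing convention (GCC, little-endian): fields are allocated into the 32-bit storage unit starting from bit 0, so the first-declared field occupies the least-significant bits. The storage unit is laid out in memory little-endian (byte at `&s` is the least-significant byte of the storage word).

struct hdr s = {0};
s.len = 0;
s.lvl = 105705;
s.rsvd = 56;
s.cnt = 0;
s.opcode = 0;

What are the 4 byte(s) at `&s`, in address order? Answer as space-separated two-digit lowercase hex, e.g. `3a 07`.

len:1 = 0 → 0x0 << 0 → word 0x00000000
lvl:18 = 105705 → 0x19ce9 << 1 → word 0x000339d2
rsvd:6 = 56 → 0x38 << 19 → word 0x01c339d2
cnt:2 = 0 → 0x0 << 25 → word 0x01c339d2
opcode:5 = 0 → 0x0 << 27 → word 0x01c339d2
word = 0x01c339d2 → little-endian bytes:
  [0]=0xd2  [1]=0x39  [2]=0xc3  [3]=0x01

d2 39 c3 01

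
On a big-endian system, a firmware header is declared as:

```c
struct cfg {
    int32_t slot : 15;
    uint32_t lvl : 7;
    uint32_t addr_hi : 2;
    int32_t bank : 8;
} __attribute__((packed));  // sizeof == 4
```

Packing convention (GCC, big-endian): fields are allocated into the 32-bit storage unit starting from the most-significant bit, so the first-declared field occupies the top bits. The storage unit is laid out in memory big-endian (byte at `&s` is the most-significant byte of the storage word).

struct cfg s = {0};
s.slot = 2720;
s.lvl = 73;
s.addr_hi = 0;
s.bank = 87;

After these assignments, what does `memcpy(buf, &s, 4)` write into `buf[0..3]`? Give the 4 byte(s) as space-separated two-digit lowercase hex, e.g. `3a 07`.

15 41 24 57

slot:15 = 2720 → 0xaa0 << 17 → word 0x15400000
lvl:7 = 73 → 0x49 << 10 → word 0x15412400
addr_hi:2 = 0 → 0x0 << 8 → word 0x15412400
bank:8 = 87 → 0x57 << 0 → word 0x15412457
word = 0x15412457 → big-endian bytes:
  [0]=0x15  [1]=0x41  [2]=0x24  [3]=0x57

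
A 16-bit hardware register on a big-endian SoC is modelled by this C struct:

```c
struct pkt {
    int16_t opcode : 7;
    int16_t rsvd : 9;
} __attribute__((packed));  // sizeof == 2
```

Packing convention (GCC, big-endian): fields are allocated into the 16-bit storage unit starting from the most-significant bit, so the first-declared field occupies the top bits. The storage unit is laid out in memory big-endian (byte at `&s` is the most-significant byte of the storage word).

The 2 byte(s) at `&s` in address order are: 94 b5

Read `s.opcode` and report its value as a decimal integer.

[0]=0x94 [1]=0xb5 (big-endian) → word 0x94b5
opcode:7 @ bit 9 → (0x94b5>>9)&0x7f = 0x4a  ←
rsvd:9 @ bit 0 → (0x94b5>>0)&0x1ff = 0xb5
opcode signed 7b, MSB=1: 74 - 128 = -54

-54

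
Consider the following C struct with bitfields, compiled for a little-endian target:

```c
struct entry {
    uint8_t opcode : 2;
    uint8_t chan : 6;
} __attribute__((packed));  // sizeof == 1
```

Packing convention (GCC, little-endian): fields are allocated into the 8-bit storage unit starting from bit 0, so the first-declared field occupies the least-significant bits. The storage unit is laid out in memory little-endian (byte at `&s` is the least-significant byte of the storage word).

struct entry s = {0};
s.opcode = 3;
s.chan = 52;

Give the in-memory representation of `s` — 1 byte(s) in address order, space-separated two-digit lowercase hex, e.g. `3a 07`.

[0+:2] opcode=3 & 0x3 = 0x3; word=0x03
[2+:6] chan=52 & 0x3f = 0x34; word=0xd3
word = 0xd3 → little-endian bytes:
  [0]=0xd3

d3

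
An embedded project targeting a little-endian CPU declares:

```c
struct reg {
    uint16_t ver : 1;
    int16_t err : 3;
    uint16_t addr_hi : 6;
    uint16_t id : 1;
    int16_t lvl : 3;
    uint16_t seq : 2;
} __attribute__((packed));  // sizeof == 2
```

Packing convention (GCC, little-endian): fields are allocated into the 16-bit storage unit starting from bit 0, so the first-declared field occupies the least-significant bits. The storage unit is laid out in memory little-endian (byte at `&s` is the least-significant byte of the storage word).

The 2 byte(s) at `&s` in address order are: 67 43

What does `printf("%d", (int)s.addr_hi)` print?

54

[0]=0x67 [1]=0x43 (little-endian) → word 0x4367
ver:1 @ bit 0 → (0x4367>>0)&0x1 = 0x1
err:3 @ bit 1 → (0x4367>>1)&0x7 = 0x3
addr_hi:6 @ bit 4 → (0x4367>>4)&0x3f = 0x36  ←
id:1 @ bit 10 → (0x4367>>10)&0x1 = 0x0
lvl:3 @ bit 11 → (0x4367>>11)&0x7 = 0x0
seq:2 @ bit 14 → (0x4367>>14)&0x3 = 0x1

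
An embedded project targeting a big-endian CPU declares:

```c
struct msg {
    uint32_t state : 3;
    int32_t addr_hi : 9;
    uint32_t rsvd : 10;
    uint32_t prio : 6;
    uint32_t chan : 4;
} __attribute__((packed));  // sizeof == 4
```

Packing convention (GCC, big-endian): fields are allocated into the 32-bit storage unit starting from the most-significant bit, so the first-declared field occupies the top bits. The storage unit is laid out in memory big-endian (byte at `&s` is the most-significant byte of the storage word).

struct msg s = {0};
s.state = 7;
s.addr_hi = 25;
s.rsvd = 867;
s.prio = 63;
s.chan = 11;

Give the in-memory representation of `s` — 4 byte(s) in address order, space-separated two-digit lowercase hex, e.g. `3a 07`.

e1 9d 8f fb

[29+:3] state=7 & 0x7 = 0x7; word=0xe0000000
[20+:9] addr_hi=25 & 0x1ff = 0x19; word=0xe1900000
[10+:10] rsvd=867 & 0x3ff = 0x363; word=0xe19d8c00
[4+:6] prio=63 & 0x3f = 0x3f; word=0xe19d8ff0
[0+:4] chan=11 & 0xf = 0xb; word=0xe19d8ffb
word = 0xe19d8ffb → big-endian bytes:
  [0]=0xe1  [1]=0x9d  [2]=0x8f  [3]=0xfb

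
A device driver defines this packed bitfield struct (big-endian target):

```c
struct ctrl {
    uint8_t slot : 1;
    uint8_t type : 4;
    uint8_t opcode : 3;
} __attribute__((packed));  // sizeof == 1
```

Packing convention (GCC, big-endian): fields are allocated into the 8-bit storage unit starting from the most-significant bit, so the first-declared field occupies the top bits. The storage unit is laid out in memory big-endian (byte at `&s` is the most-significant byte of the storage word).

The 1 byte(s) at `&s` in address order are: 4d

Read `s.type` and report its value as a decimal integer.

9

[0]=0x4d (big-endian) → word 0x4d
slot [7+:1] = (word>>7) & 0x1 = 0
type [3+:4] = (word>>3) & 0xf = 9  ←
opcode [0+:3] = (word>>0) & 0x7 = 5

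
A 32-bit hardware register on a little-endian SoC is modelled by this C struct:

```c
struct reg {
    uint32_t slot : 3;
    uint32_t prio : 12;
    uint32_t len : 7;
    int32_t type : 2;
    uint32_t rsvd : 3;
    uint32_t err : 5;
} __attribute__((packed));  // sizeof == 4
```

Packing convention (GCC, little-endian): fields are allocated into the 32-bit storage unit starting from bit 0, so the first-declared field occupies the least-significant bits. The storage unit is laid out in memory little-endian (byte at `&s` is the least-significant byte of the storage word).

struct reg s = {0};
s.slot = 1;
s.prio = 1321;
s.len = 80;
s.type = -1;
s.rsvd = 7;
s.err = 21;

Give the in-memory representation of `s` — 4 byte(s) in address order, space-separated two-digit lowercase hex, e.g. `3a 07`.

49 29 e8 af

[0+:3] slot=1 & 0x7 = 0x1; word=0x00000001
[3+:12] prio=1321 & 0xfff = 0x529; word=0x00002949
[15+:7] len=80 & 0x7f = 0x50; word=0x00282949
[22+:2] type=-1 & 0x3 = 0x3; word=0x00e82949
[24+:3] rsvd=7 & 0x7 = 0x7; word=0x07e82949
[27+:5] err=21 & 0x1f = 0x15; word=0xafe82949
word = 0xafe82949 → little-endian bytes:
  [0]=0x49  [1]=0x29  [2]=0xe8  [3]=0xaf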